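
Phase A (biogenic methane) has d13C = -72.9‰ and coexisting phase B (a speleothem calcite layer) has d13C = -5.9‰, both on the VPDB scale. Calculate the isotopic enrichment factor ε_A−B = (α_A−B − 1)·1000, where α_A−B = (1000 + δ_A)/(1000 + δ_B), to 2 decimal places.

-67.40‰

α_A−B = (1000 + -72.9) / (1000 + -5.9) = 927.1 / 994.1 = 0.932602
ε_A−B = (0.932602 − 1) × 1000 = -67.398‰
(The approximation ε ≈ δ_A − δ_B would give -67.0‰.)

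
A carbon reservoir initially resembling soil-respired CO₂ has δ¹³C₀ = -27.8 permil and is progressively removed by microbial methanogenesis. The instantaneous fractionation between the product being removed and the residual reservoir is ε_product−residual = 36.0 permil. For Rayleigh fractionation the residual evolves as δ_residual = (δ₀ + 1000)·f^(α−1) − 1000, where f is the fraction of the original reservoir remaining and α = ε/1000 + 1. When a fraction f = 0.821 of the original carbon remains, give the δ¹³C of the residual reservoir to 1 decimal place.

-34.7 permil

Rayleigh residual: δ_res = (δ₀ + 1000)·f^(α−1) − 1000
α = ε/1000 + 1 = 1.03600, so α − 1 = 0.03600
f^(α−1) = 0.821^(0.03600) = 0.992925
δ_res = (-27.8 + 1000) × 0.992925 − 1000 = 965.321 − 1000 = -34.68 permil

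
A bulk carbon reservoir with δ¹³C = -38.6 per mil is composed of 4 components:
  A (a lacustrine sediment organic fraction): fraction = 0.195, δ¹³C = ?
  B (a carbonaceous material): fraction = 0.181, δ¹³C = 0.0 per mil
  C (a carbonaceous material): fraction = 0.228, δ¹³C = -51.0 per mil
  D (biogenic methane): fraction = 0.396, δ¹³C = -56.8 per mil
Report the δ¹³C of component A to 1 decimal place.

-23.0 per mil

Isotope mass balance: δ_bulk = Σ fᵢ·δᵢ.
-38.6 = 0.195×δ_A + 0.181×(-0.0) + 0.228×(-51.0) + 0.396×(-56.8)
0.195·δ_A = -38.6 − (-34.121) = -4.479
δ_A = -4.479 / 0.195 = -22.97 per mil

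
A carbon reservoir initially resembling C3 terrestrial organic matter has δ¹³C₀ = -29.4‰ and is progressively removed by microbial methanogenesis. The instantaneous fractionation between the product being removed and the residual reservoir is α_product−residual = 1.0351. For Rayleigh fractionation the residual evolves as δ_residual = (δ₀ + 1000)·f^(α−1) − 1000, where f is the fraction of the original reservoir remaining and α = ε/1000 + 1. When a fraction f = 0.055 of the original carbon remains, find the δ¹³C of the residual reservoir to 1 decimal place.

-123.3‰

Rayleigh residual: δ_res = (δ₀ + 1000)·f^(α−1) − 1000
α − 1 = 0.03510
f^(α−1) = 0.055^(0.03510) = 0.903206
δ_res = (-29.4 + 1000) × 0.903206 − 1000 = 876.652 − 1000 = -123.35‰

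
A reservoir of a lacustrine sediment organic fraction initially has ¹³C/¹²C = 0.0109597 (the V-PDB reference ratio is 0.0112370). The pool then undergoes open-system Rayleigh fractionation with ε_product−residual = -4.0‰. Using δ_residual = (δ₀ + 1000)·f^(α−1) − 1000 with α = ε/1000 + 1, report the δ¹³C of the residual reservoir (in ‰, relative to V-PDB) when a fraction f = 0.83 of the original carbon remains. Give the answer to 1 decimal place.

δ₀ = (0.0109597/0.0112370 − 1)×1000 = (0.975323 − 1)×1000 = -24.677‰
α − 1 = ε/1000 = -0.0040
f^(α−1) = 0.83^(-0.0040) = 1.000746
δ_res = (-24.677 + 1000) × 1.000746 − 1000 = 976.050 − 1000 = -23.95‰

-24.0‰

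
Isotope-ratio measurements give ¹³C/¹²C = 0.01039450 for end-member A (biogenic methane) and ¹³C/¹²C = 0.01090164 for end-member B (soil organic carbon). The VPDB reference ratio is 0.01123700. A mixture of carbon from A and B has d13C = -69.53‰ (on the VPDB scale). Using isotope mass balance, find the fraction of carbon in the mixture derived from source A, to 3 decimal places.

δ_A = (0.01039450/0.01123700 − 1)×1000 = (0.925024 − 1)×1000 = -74.976‰
δ_B = (0.01090164/0.01123700 − 1)×1000 = (0.970156 − 1)×1000 = -29.844‰
f_A = (δ_mix − δ_B)/(δ_A − δ_B) = (-69.53 − (-29.844))/(-74.976 − (-29.844))
f_A = -39.686 / -45.131 = 0.8793

0.879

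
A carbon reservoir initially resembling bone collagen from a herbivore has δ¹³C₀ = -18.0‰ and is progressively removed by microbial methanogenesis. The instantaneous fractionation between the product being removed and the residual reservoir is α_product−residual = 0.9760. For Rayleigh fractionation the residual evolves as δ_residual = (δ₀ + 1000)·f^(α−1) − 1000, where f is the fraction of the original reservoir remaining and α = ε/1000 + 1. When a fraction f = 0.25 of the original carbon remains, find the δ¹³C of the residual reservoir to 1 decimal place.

15.2‰

Rayleigh residual: δ_res = (δ₀ + 1000)·f^(α−1) − 1000
α − 1 = -0.02400
f^(α−1) = 0.25^(-0.02400) = 1.033831
δ_res = (-18.0 + 1000) × 1.033831 − 1000 = 1015.222 − 1000 = 15.22‰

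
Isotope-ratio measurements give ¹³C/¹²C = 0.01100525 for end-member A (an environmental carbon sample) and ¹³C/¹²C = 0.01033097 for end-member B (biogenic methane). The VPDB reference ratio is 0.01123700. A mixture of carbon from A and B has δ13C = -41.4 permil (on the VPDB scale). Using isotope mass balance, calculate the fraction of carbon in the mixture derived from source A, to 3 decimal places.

δ_A = (0.01100525/0.01123700 − 1)×1000 = (0.979376 − 1)×1000 = -20.624 permil
δ_B = (0.01033097/0.01123700 − 1)×1000 = (0.919371 − 1)×1000 = -80.629 permil
f_A = (δ_mix − δ_B)/(δ_A − δ_B) = (-41.4 − (-80.629))/(-20.624 − (-80.629))
f_A = 39.229 / 60.005 = 0.6538

0.654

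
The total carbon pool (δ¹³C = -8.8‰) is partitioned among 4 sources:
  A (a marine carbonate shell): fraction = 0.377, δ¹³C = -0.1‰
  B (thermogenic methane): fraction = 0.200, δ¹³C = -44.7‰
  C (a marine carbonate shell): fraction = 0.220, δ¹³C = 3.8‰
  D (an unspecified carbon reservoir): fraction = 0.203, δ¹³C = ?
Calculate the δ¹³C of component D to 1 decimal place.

Isotope mass balance: δ_bulk = Σ fᵢ·δᵢ.
-8.8 = 0.377×(-0.1) + 0.200×(-44.7) + 0.220×(3.8) + 0.203×δ_D
0.203·δ_D = -8.8 − (-8.142) = -0.658
δ_D = -0.658 / 0.203 = -3.24‰

-3.2‰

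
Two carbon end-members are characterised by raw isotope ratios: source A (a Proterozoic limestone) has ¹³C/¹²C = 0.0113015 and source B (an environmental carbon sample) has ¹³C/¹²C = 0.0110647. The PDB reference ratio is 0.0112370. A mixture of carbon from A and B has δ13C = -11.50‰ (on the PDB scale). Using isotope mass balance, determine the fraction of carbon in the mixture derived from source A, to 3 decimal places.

0.182

δ_A = (0.0113015/0.0112370 − 1)×1000 = (1.005740 − 1)×1000 = 5.740‰
δ_B = (0.0110647/0.0112370 − 1)×1000 = (0.984667 − 1)×1000 = -15.333‰
f_A = (δ_mix − δ_B)/(δ_A − δ_B) = (-11.50 − (-15.333))/(5.740 − (-15.333))
f_A = 3.833 / 21.073 = 0.1819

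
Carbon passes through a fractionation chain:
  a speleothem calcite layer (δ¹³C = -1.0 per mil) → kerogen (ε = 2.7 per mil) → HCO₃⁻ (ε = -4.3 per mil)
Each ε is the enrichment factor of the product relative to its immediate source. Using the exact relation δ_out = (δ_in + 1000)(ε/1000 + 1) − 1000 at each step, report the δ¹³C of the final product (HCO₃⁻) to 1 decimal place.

step 1: δ = (-1.00 + 1000)·(2.7/1000 + 1) − 1000 = 1.70 per mil
step 2: δ = (1.70 + 1000)·(-4.3/1000 + 1) − 1000 = -2.61 per mil

-2.6 per mil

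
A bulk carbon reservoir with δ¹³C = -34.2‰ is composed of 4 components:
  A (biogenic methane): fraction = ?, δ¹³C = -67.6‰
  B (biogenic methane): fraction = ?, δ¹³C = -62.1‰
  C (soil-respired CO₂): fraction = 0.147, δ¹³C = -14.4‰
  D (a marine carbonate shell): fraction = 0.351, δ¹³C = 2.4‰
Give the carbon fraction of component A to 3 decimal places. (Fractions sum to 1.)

Let f_A and f_B be the unknown fractions; fractions sum to 1 so f_A + f_B = 0.502.
Mass balance: Σ fᵢ·δᵢ = δ_bulk ⇒ f_A·(-67.6) + f_B·(-62.1) = -34.2 − (-1.274) = -32.926
Substitute f_B = 0.502 − f_A:
f_A·(-67.6 − -62.1) = -32.926 − 0.502×(-62.1) = -1.751
f_A = -1.751 / -5.5 = 0.3184

0.318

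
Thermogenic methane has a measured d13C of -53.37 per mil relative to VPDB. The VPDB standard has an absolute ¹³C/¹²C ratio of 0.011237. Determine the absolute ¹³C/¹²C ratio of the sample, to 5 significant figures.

R_sample = R_standard × (d13C/1000 + 1)
R_sample = 0.011237 × (-53.37/1000 + 1) = 0.011237 × 0.946630
R_sample = 0.0106373

0.010637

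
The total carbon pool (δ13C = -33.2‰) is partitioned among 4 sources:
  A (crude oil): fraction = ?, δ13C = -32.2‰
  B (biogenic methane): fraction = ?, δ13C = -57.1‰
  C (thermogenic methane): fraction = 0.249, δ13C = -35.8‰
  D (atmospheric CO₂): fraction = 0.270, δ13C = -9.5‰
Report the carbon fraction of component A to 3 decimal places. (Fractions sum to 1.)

0.231

Let f_A and f_B be the unknown fractions; fractions sum to 1 so f_A + f_B = 0.481.
Mass balance: Σ fᵢ·δᵢ = δ_bulk ⇒ f_A·(-32.2) + f_B·(-57.1) = -33.2 − (-11.479) = -21.721
Substitute f_B = 0.481 − f_A:
f_A·(-32.2 − -57.1) = -21.721 − 0.481×(-57.1) = 5.744
f_A = 5.744 / 24.9 = 0.2307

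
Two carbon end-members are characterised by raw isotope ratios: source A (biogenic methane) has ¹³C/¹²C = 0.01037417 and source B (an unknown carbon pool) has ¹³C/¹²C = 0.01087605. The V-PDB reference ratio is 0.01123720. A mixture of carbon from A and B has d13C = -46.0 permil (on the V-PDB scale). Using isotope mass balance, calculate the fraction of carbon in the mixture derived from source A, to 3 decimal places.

0.310

δ_A = (0.01037417/0.01123720 − 1)×1000 = (0.923199 − 1)×1000 = -76.801 permil
δ_B = (0.01087605/0.01123720 − 1)×1000 = (0.967861 − 1)×1000 = -32.139 permil
f_A = (δ_mix − δ_B)/(δ_A − δ_B) = (-46.0 − (-32.139))/(-76.801 − (-32.139))
f_A = -13.861 / -44.662 = 0.3104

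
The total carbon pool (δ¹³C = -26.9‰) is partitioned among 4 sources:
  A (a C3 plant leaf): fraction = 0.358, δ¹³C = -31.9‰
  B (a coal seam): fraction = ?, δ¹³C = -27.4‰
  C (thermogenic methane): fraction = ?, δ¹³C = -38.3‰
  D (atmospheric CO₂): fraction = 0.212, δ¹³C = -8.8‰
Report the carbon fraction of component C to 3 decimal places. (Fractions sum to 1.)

Let f_C and f_B be the unknown fractions; fractions sum to 1 so f_C + f_B = 0.430.
Mass balance: Σ fᵢ·δᵢ = δ_bulk ⇒ f_C·(-38.3) + f_B·(-27.4) = -26.9 − (-13.286) = -13.614
Substitute f_B = 0.430 − f_C:
f_C·(-38.3 − -27.4) = -13.614 − 0.430×(-27.4) = -1.832
f_C = -1.832 / -10.9 = 0.1681

0.168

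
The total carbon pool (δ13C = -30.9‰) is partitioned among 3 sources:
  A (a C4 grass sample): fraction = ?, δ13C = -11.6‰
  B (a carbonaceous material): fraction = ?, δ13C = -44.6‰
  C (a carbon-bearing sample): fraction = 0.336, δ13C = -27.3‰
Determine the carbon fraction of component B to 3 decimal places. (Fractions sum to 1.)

Let f_B and f_A be the unknown fractions; fractions sum to 1 so f_B + f_A = 0.664.
Mass balance: Σ fᵢ·δᵢ = δ_bulk ⇒ f_B·(-44.6) + f_A·(-11.6) = -30.9 − (-9.173) = -21.727
Substitute f_A = 0.664 − f_B:
f_B·(-44.6 − -11.6) = -21.727 − 0.664×(-11.6) = -14.025
f_B = -14.025 / -33.0 = 0.4250

0.425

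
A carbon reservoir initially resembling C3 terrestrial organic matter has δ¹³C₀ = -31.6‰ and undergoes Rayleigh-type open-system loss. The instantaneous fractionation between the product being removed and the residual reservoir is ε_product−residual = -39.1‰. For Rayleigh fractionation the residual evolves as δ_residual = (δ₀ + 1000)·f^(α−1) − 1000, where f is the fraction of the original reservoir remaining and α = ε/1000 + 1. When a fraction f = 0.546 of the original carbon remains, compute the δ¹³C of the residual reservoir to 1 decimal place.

-8.4‰

Rayleigh residual: δ_res = (δ₀ + 1000)·f^(α−1) − 1000
α = ε/1000 + 1 = 0.96090, so α − 1 = -0.03910
f^(α−1) = 0.546^(-0.03910) = 1.023943
δ_res = (-31.6 + 1000) × 1.023943 − 1000 = 991.586 − 1000 = -8.41‰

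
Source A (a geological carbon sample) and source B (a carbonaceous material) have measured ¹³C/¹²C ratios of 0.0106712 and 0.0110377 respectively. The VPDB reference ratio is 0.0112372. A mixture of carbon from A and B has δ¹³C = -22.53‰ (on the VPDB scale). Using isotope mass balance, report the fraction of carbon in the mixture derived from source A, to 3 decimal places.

0.146

δ_A = (0.0106712/0.0112372 − 1)×1000 = (0.949632 − 1)×1000 = -50.368‰
δ_B = (0.0110377/0.0112372 − 1)×1000 = (0.982246 − 1)×1000 = -17.754‰
f_A = (δ_mix − δ_B)/(δ_A − δ_B) = (-22.53 − (-17.754))/(-50.368 − (-17.754))
f_A = -4.776 / -32.615 = 0.1465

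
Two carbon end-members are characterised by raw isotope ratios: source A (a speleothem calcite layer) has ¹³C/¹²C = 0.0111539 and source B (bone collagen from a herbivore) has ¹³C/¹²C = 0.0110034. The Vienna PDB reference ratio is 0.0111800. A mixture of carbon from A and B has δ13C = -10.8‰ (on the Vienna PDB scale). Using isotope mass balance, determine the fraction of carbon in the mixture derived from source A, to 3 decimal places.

0.371

δ_A = (0.0111539/0.0111800 − 1)×1000 = (0.997665 − 1)×1000 = -2.335‰
δ_B = (0.0110034/0.0111800 − 1)×1000 = (0.984204 − 1)×1000 = -15.796‰
f_A = (δ_mix − δ_B)/(δ_A − δ_B) = (-10.8 − (-15.796))/(-2.335 − (-15.796))
f_A = 4.996 / 13.462 = 0.3711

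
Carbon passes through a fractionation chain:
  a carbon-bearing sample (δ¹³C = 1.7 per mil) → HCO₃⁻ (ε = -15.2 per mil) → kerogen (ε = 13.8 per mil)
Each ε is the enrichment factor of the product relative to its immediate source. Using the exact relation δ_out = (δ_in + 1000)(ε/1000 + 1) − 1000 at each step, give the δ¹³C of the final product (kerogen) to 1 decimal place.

step 1: δ = (1.70 + 1000)·(-15.2/1000 + 1) − 1000 = -13.53 per mil
step 2: δ = (-13.53 + 1000)·(13.8/1000 + 1) − 1000 = 0.09 per mil

0.1 per mil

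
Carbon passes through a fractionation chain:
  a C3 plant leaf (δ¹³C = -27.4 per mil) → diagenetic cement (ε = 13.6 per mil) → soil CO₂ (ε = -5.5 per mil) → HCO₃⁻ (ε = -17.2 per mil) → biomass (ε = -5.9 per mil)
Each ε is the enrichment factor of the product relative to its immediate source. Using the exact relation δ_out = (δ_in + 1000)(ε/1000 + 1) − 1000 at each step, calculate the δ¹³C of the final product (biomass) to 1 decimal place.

-42.1 per mil

step 1: δ = (-27.40 + 1000)·(13.6/1000 + 1) − 1000 = -14.17 per mil
step 2: δ = (-14.17 + 1000)·(-5.5/1000 + 1) − 1000 = -19.59 per mil
step 3: δ = (-19.59 + 1000)·(-17.2/1000 + 1) − 1000 = -36.46 per mil
step 4: δ = (-36.46 + 1000)·(-5.9/1000 + 1) − 1000 = -42.14 per mil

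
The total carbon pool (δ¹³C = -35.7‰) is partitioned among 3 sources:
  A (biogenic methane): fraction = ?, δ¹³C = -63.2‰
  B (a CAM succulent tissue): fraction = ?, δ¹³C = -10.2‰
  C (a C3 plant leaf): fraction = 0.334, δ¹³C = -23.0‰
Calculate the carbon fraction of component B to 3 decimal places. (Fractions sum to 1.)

Let f_B and f_A be the unknown fractions; fractions sum to 1 so f_B + f_A = 0.666.
Mass balance: Σ fᵢ·δᵢ = δ_bulk ⇒ f_B·(-10.2) + f_A·(-63.2) = -35.7 − (-7.682) = -28.018
Substitute f_A = 0.666 − f_B:
f_B·(-10.2 − -63.2) = -28.018 − 0.666×(-63.2) = 14.073
f_B = 14.073 / 53.0 = 0.2655

0.266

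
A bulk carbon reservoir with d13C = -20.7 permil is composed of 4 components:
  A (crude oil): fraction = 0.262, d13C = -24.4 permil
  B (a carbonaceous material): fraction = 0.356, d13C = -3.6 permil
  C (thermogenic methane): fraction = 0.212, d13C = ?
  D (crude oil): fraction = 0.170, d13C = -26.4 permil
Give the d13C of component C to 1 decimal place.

Isotope mass balance: δ_bulk = Σ fᵢ·δᵢ.
-20.7 = 0.262×(-24.4) + 0.356×(-3.6) + 0.212×δ_C + 0.170×(-26.4)
0.212·δ_C = -20.7 − (-12.162) = -8.538
δ_C = -8.538 / 0.212 = -40.27 permil

-40.3 permil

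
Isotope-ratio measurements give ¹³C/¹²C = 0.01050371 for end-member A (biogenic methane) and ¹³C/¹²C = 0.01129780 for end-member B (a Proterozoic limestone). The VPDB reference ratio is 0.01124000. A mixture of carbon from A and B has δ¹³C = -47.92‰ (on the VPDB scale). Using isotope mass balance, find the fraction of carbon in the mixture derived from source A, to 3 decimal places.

δ_A = (0.01050371/0.01124000 − 1)×1000 = (0.934494 − 1)×1000 = -65.506‰
δ_B = (0.01129780/0.01124000 − 1)×1000 = (1.005142 − 1)×1000 = 5.142‰
f_A = (δ_mix − δ_B)/(δ_A − δ_B) = (-47.92 − (5.142))/(-65.506 − (5.142))
f_A = -53.062 / -70.649 = 0.7511

0.751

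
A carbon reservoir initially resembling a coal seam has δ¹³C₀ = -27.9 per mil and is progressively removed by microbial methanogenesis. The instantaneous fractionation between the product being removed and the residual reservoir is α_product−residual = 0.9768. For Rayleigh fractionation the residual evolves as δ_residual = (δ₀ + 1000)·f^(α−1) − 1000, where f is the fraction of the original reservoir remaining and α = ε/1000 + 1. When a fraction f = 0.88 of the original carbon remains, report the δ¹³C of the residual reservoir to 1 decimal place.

-25.0 per mil

Rayleigh residual: δ_res = (δ₀ + 1000)·f^(α−1) − 1000
α − 1 = -0.02320
f^(α−1) = 0.88^(-0.02320) = 1.002970
δ_res = (-27.9 + 1000) × 1.002970 − 1000 = 974.987 − 1000 = -25.01 per mil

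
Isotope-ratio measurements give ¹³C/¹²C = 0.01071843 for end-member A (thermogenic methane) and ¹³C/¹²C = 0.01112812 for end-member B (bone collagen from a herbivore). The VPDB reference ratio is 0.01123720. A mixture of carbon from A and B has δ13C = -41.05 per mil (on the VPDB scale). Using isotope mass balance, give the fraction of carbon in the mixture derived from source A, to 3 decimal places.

0.860

δ_A = (0.01071843/0.01123720 − 1)×1000 = (0.953835 − 1)×1000 = -46.165 per mil
δ_B = (0.01112812/0.01123720 − 1)×1000 = (0.990293 − 1)×1000 = -9.707 per mil
f_A = (δ_mix − δ_B)/(δ_A − δ_B) = (-41.05 − (-9.707))/(-46.165 − (-9.707))
f_A = -31.343 / -36.458 = 0.8597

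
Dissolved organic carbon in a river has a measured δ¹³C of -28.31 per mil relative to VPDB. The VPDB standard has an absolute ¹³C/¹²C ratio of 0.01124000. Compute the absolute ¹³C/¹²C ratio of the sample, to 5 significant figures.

R_sample = R_standard × (δ¹³C/1000 + 1)
R_sample = 0.01124000 × (-28.31/1000 + 1) = 0.01124000 × 0.971690
R_sample = 0.0109218

0.010922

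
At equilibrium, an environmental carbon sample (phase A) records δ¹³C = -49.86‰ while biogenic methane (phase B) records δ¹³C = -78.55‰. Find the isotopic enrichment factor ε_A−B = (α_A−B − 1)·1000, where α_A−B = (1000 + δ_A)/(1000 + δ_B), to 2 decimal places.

α_A−B = (1000 + -49.86) / (1000 + -78.55) = 950.14 / 921.45 = 1.031136
ε_A−B = (1.031136 − 1) × 1000 = 31.136‰
(The approximation ε ≈ δ_A − δ_B would give 28.69‰.)

31.14‰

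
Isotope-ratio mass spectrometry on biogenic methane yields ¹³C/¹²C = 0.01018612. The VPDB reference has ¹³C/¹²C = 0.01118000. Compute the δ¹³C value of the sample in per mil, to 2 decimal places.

δ¹³C = (R_sample / R_standard − 1) × 1000
R_sample / R_standard = 0.01018612 / 0.01118000 = 0.911102
δ¹³C = (0.911102 − 1) × 1000 = -88.898 per mil

-88.90 per mil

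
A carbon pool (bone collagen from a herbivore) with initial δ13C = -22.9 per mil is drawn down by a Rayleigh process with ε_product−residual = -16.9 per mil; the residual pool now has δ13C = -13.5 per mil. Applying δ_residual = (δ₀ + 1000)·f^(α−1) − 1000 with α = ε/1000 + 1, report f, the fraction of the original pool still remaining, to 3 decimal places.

0.567

α − 1 = ε/1000 = -0.0169
(δ_res + 1000)/(δ₀ + 1000) = (-13.5 + 1000)/(-22.9 + 1000) = 986.5/977.1 = 1.009620
f = 1.009620^(1/-0.0169) = exp(ln(1.009620)/-0.0169) = exp(0.00957/-0.0169)
f = exp(-0.5665) = 0.5675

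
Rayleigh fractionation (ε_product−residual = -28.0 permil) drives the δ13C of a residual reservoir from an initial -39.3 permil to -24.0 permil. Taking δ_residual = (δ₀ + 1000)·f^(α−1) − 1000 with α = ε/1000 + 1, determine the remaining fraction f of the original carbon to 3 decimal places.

0.569

α − 1 = ε/1000 = -0.0280
(δ_res + 1000)/(δ₀ + 1000) = (-24.0 + 1000)/(-39.3 + 1000) = 976.0/960.7 = 1.015926
f = 1.015926^(1/-0.0280) = exp(ln(1.015926)/-0.0280) = exp(0.01580/-0.0280)
f = exp(-0.5643) = 0.5688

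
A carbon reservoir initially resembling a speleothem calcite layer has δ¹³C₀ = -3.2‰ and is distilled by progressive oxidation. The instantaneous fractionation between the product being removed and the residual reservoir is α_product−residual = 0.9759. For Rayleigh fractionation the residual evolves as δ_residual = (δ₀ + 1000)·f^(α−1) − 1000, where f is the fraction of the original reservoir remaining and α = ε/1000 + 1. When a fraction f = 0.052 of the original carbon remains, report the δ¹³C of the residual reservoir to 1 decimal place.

70.4‰

Rayleigh residual: δ_res = (δ₀ + 1000)·f^(α−1) − 1000
α − 1 = -0.02410
f^(α−1) = 0.052^(-0.02410) = 1.073852
δ_res = (-3.2 + 1000) × 1.073852 − 1000 = 1070.415 − 1000 = 70.42‰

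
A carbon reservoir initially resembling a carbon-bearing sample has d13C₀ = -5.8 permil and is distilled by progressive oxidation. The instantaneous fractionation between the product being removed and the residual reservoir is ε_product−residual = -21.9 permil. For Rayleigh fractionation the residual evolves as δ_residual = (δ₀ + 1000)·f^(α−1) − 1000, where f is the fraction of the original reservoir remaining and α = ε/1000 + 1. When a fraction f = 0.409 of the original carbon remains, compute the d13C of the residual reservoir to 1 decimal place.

13.9 permil

Rayleigh residual: δ_res = (δ₀ + 1000)·f^(α−1) − 1000
α = ε/1000 + 1 = 0.97810, so α − 1 = -0.02190
f^(α−1) = 0.409^(-0.02190) = 1.019772
δ_res = (-5.8 + 1000) × 1.019772 − 1000 = 1013.858 − 1000 = 13.86 permil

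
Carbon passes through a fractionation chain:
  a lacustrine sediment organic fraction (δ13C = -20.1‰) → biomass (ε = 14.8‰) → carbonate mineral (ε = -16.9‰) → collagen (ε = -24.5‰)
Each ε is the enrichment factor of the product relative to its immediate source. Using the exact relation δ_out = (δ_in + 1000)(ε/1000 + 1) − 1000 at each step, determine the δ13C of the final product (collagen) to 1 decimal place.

step 1: δ = (-20.10 + 1000)·(14.8/1000 + 1) − 1000 = -5.60‰
step 2: δ = (-5.60 + 1000)·(-16.9/1000 + 1) − 1000 = -22.40‰
step 3: δ = (-22.40 + 1000)·(-24.5/1000 + 1) − 1000 = -46.35‰

-46.4‰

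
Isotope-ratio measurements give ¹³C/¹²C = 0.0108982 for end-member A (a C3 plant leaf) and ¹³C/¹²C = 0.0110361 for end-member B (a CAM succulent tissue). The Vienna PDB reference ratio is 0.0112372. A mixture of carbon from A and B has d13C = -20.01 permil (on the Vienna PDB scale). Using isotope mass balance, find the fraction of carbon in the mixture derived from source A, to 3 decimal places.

δ_A = (0.0108982/0.0112372 − 1)×1000 = (0.969832 − 1)×1000 = -30.168 permil
δ_B = (0.0110361/0.0112372 − 1)×1000 = (0.982104 − 1)×1000 = -17.896 permil
f_A = (δ_mix − δ_B)/(δ_A − δ_B) = (-20.01 − (-17.896))/(-30.168 − (-17.896))
f_A = -2.114 / -12.272 = 0.1723

0.172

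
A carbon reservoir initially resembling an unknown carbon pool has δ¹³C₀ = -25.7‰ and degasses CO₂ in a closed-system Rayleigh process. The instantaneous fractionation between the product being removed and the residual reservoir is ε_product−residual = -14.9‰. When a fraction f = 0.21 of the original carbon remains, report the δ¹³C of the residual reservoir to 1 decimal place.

Rayleigh residual: δ_res = (δ₀ + 1000)·f^(α−1) − 1000
α = ε/1000 + 1 = 0.98510, so α − 1 = -0.01490
f^(α−1) = 0.21^(-0.01490) = 1.023526
δ_res = (-25.7 + 1000) × 1.023526 − 1000 = 997.222 − 1000 = -2.78‰

-2.8‰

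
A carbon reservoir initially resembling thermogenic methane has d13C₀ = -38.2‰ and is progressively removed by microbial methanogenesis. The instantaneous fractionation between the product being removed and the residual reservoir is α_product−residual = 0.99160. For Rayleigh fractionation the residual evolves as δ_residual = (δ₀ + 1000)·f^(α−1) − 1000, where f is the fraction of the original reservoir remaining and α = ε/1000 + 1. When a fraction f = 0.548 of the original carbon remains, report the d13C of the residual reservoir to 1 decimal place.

-33.3‰

Rayleigh residual: δ_res = (δ₀ + 1000)·f^(α−1) − 1000
α − 1 = -0.00840
f^(α−1) = 0.548^(-0.00840) = 1.005065
δ_res = (-38.2 + 1000) × 1.005065 − 1000 = 966.672 − 1000 = -33.33‰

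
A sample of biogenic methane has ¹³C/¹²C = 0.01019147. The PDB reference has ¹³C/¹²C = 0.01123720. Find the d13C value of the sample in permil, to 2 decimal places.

d13C = (R_sample / R_standard − 1) × 1000
R_sample / R_standard = 0.01019147 / 0.01123720 = 0.906940
d13C = (0.906940 − 1) × 1000 = -93.060 permil

-93.06 permil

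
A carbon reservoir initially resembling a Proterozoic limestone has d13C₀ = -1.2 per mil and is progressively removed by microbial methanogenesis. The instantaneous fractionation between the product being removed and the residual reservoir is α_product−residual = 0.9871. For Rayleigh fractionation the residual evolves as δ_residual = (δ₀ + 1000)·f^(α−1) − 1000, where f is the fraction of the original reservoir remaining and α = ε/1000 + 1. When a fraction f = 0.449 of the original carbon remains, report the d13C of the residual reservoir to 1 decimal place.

9.2 per mil

Rayleigh residual: δ_res = (δ₀ + 1000)·f^(α−1) − 1000
α − 1 = -0.01290
f^(α−1) = 0.449^(-0.01290) = 1.010383
δ_res = (-1.2 + 1000) × 1.010383 − 1000 = 1009.171 − 1000 = 9.17 per mil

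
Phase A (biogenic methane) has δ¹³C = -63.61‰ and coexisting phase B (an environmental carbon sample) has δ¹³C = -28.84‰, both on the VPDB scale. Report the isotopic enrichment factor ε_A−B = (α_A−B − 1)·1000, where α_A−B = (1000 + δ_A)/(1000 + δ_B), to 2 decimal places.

α_A−B = (1000 + -63.61) / (1000 + -28.84) = 936.39 / 971.16 = 0.964197
ε_A−B = (0.964197 − 1) × 1000 = -35.803‰
(The approximation ε ≈ δ_A − δ_B would give -34.77‰.)

-35.80‰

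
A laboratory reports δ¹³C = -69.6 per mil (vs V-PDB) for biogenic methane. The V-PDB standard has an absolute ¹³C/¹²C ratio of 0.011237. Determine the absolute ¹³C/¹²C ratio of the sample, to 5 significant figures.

0.010455

R_sample = R_standard × (δ¹³C/1000 + 1)
R_sample = 0.011237 × (-69.6/1000 + 1) = 0.011237 × 0.930400
R_sample = 0.0104549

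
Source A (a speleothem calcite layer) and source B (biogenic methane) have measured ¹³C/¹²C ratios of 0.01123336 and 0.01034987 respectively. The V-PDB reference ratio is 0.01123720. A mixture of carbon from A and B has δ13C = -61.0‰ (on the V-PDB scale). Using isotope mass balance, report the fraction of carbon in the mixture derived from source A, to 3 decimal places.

0.228

δ_A = (0.01123336/0.01123720 − 1)×1000 = (0.999658 − 1)×1000 = -0.342‰
δ_B = (0.01034987/0.01123720 − 1)×1000 = (0.921036 − 1)×1000 = -78.964‰
f_A = (δ_mix − δ_B)/(δ_A − δ_B) = (-61.0 − (-78.964))/(-0.342 − (-78.964))
f_A = 17.964 / 78.622 = 0.2285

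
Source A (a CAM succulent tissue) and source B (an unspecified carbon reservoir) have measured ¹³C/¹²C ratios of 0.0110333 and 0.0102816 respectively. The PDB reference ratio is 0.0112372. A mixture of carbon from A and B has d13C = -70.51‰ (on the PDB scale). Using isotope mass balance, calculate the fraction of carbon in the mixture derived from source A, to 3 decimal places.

0.217

δ_A = (0.0110333/0.0112372 − 1)×1000 = (0.981855 − 1)×1000 = -18.145‰
δ_B = (0.0102816/0.0112372 − 1)×1000 = (0.914961 − 1)×1000 = -85.039‰
f_A = (δ_mix − δ_B)/(δ_A − δ_B) = (-70.51 − (-85.039))/(-18.145 − (-85.039))
f_A = 14.529 / 66.894 = 0.2172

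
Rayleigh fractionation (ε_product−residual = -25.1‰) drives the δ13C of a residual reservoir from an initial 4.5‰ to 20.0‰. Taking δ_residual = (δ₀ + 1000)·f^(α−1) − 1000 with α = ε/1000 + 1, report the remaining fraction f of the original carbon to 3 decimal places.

0.543

α − 1 = ε/1000 = -0.0251
(δ_res + 1000)/(δ₀ + 1000) = (20.0 + 1000)/(4.5 + 1000) = 1020.0/1004.5 = 1.015431
f = 1.015431^(1/-0.0251) = exp(ln(1.015431)/-0.0251) = exp(0.01531/-0.0251)
f = exp(-0.6101) = 0.5433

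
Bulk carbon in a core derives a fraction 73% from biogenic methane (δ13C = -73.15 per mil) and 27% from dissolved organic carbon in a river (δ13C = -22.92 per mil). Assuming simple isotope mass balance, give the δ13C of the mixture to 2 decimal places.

-59.59 per mil

δ_mix = f_A·δ_A + f_B·δ_B
δ_mix = 0.73 × (-73.15) + 0.27 × (-22.92)
δ_mix = -53.400 + -6.188 = -59.588 per mil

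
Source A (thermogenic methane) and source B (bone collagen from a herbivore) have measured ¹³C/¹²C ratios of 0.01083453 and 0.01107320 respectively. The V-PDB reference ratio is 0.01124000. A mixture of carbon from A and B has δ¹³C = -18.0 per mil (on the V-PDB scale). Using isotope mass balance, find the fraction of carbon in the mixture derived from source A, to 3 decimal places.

0.149

δ_A = (0.01083453/0.01124000 − 1)×1000 = (0.963926 − 1)×1000 = -36.074 per mil
δ_B = (0.01107320/0.01124000 − 1)×1000 = (0.985160 − 1)×1000 = -14.840 per mil
f_A = (δ_mix − δ_B)/(δ_A − δ_B) = (-18.0 − (-14.840))/(-36.074 − (-14.840))
f_A = -3.160 / -21.234 = 0.1488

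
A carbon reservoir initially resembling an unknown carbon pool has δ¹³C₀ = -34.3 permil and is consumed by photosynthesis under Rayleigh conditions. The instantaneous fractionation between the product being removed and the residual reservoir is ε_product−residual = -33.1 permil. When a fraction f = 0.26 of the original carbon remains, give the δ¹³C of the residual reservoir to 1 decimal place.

Rayleigh residual: δ_res = (δ₀ + 1000)·f^(α−1) − 1000
α = ε/1000 + 1 = 0.96690, so α − 1 = -0.03310
f^(α−1) = 0.26^(-0.03310) = 1.045597
δ_res = (-34.3 + 1000) × 1.045597 − 1000 = 1009.733 − 1000 = 9.73 permil

9.7 permil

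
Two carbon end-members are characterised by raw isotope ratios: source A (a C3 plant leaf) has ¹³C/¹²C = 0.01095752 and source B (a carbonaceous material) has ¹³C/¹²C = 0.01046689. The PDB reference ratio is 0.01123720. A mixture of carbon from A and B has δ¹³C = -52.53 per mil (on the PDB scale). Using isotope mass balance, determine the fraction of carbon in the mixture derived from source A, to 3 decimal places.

δ_A = (0.01095752/0.01123720 − 1)×1000 = (0.975111 − 1)×1000 = -24.889 per mil
δ_B = (0.01046689/0.01123720 − 1)×1000 = (0.931450 − 1)×1000 = -68.550 per mil
f_A = (δ_mix − δ_B)/(δ_A − δ_B) = (-52.53 − (-68.550))/(-24.889 − (-68.550))
f_A = 16.020 / 43.661 = 0.3669

0.367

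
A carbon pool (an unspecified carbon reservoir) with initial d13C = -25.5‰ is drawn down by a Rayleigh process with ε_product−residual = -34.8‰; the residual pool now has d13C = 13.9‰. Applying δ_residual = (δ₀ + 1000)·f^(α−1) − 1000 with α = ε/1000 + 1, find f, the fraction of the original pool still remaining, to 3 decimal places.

α − 1 = ε/1000 = -0.0348
(δ_res + 1000)/(δ₀ + 1000) = (13.9 + 1000)/(-25.5 + 1000) = 1013.9/974.5 = 1.040431
f = 1.040431^(1/-0.0348) = exp(ln(1.040431)/-0.0348) = exp(0.03964/-0.0348)
f = exp(-1.1389) = 0.3202

0.320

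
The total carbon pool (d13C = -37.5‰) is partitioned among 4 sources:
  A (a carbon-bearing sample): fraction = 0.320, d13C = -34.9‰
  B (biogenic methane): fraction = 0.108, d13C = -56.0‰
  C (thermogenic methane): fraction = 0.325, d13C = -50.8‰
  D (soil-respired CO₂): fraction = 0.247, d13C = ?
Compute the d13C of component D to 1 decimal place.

-15.3‰

Isotope mass balance: δ_bulk = Σ fᵢ·δᵢ.
-37.5 = 0.320×(-34.9) + 0.108×(-56.0) + 0.325×(-50.8) + 0.247×δ_D
0.247·δ_D = -37.5 − (-33.726) = -3.774
δ_D = -3.774 / 0.247 = -15.28‰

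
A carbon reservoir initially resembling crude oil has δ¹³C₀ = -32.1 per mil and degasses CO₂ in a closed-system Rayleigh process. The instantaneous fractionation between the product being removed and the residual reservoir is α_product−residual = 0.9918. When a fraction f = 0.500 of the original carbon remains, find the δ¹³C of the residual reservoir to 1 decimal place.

Rayleigh residual: δ_res = (δ₀ + 1000)·f^(α−1) − 1000
α − 1 = -0.00820
f^(α−1) = 0.500^(-0.00820) = 1.005700
δ_res = (-32.1 + 1000) × 1.005700 − 1000 = 973.417 − 1000 = -26.58 per mil

-26.6 per mil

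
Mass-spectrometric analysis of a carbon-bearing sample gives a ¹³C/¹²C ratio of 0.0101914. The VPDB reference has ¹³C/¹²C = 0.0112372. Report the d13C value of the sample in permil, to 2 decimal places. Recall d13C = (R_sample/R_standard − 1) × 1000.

-93.07 permil

d13C = (R_sample / R_standard − 1) × 1000
R_sample / R_standard = 0.0101914 / 0.0112372 = 0.906934
d13C = (0.906934 − 1) × 1000 = -93.066 permil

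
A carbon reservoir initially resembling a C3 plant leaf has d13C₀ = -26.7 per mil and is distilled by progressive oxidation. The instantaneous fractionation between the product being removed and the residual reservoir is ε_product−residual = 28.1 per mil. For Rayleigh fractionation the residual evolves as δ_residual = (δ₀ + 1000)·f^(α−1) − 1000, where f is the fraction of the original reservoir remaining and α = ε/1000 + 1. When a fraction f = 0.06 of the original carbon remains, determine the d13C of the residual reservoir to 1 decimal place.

-100.7 per mil

Rayleigh residual: δ_res = (δ₀ + 1000)·f^(α−1) − 1000
α = ε/1000 + 1 = 1.02810, so α − 1 = 0.02810
f^(α−1) = 0.06^(0.02810) = 0.923987
δ_res = (-26.7 + 1000) × 0.923987 − 1000 = 899.317 − 1000 = -100.68 per mil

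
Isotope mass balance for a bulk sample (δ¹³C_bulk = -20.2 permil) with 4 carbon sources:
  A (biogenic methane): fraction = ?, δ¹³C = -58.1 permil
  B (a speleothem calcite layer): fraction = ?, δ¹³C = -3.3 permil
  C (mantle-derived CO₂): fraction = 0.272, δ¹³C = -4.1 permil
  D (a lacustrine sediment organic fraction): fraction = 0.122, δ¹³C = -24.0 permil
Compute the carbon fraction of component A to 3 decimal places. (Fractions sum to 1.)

Let f_A and f_B be the unknown fractions; fractions sum to 1 so f_A + f_B = 0.606.
Mass balance: Σ fᵢ·δᵢ = δ_bulk ⇒ f_A·(-58.1) + f_B·(-3.3) = -20.2 − (-4.043) = -16.157
Substitute f_B = 0.606 − f_A:
f_A·(-58.1 − -3.3) = -16.157 − 0.606×(-3.3) = -14.157
f_A = -14.157 / -54.8 = 0.2583

0.258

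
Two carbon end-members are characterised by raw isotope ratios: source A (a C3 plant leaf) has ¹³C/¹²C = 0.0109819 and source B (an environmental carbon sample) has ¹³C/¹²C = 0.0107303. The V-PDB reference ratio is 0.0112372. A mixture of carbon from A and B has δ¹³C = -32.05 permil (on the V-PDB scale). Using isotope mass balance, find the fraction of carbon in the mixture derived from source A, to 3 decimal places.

δ_A = (0.0109819/0.0112372 − 1)×1000 = (0.977281 − 1)×1000 = -22.719 permil
δ_B = (0.0107303/0.0112372 − 1)×1000 = (0.954891 − 1)×1000 = -45.109 permil
f_A = (δ_mix − δ_B)/(δ_A − δ_B) = (-32.05 − (-45.109))/(-22.719 − (-45.109))
f_A = 13.059 / 22.390 = 0.5833

0.583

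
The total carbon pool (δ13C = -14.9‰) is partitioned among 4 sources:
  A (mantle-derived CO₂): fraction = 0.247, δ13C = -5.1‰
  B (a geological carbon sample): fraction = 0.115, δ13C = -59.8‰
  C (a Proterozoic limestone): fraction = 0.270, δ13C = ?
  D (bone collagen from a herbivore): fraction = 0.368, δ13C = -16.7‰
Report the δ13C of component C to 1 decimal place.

-2.3‰

Isotope mass balance: δ_bulk = Σ fᵢ·δᵢ.
-14.9 = 0.247×(-5.1) + 0.115×(-59.8) + 0.270×δ_C + 0.368×(-16.7)
0.270·δ_C = -14.9 − (-14.282) = -0.618
δ_C = -0.618 / 0.270 = -2.29‰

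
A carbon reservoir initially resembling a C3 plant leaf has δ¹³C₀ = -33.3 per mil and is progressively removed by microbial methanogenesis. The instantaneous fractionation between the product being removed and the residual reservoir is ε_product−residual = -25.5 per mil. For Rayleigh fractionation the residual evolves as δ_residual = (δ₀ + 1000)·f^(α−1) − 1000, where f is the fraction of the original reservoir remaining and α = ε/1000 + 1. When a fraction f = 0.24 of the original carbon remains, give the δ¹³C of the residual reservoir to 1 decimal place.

Rayleigh residual: δ_res = (δ₀ + 1000)·f^(α−1) − 1000
α = ε/1000 + 1 = 0.97450, so α − 1 = -0.02550
f^(α−1) = 0.24^(-0.02550) = 1.037062
δ_res = (-33.3 + 1000) × 1.037062 − 1000 = 1002.528 − 1000 = 2.53 per mil

2.5 per mil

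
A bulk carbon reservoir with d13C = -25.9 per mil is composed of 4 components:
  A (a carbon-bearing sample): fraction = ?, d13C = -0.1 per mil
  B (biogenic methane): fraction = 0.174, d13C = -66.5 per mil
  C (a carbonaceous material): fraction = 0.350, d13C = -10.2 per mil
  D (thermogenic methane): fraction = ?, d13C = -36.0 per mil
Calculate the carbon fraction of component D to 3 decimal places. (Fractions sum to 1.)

Let f_D and f_A be the unknown fractions; fractions sum to 1 so f_D + f_A = 0.476.
Mass balance: Σ fᵢ·δᵢ = δ_bulk ⇒ f_D·(-36.0) + f_A·(-0.1) = -25.9 − (-15.141) = -10.759
Substitute f_A = 0.476 − f_D:
f_D·(-36.0 − -0.1) = -10.759 − 0.476×(-0.1) = -10.711
f_D = -10.711 / -35.9 = 0.2984

0.298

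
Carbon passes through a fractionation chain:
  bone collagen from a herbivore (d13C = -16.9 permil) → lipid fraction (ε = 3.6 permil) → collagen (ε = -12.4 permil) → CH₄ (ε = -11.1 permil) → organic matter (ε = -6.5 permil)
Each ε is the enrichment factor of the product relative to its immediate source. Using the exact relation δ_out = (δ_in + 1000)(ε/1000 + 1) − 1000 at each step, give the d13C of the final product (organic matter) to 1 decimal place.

-42.7 permil

step 1: δ = (-16.90 + 1000)·(3.6/1000 + 1) − 1000 = -13.36 permil
step 2: δ = (-13.36 + 1000)·(-12.4/1000 + 1) − 1000 = -25.60 permil
step 3: δ = (-25.60 + 1000)·(-11.1/1000 + 1) − 1000 = -36.41 permil
step 4: δ = (-36.41 + 1000)·(-6.5/1000 + 1) − 1000 = -42.67 permil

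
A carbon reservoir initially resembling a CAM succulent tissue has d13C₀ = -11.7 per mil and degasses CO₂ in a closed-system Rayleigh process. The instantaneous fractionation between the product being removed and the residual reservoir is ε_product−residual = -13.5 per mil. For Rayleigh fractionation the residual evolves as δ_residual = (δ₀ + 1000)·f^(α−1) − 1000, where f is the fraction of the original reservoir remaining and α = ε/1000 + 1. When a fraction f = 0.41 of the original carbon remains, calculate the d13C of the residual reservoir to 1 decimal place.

Rayleigh residual: δ_res = (δ₀ + 1000)·f^(α−1) − 1000
α = ε/1000 + 1 = 0.98650, so α − 1 = -0.01350
f^(α−1) = 0.41^(-0.01350) = 1.012109
δ_res = (-11.7 + 1000) × 1.012109 − 1000 = 1000.268 − 1000 = 0.27 per mil

0.3 per mil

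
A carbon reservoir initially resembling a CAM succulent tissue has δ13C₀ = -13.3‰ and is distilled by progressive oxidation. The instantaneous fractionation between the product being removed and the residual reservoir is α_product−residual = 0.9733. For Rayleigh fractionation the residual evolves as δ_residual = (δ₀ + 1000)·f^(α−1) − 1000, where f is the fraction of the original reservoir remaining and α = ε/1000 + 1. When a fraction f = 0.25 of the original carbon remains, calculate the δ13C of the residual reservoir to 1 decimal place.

Rayleigh residual: δ_res = (δ₀ + 1000)·f^(α−1) − 1000
α − 1 = -0.02670
f^(α−1) = 0.25^(-0.02670) = 1.037708
δ_res = (-13.3 + 1000) × 1.037708 − 1000 = 1023.906 − 1000 = 23.91‰

23.9‰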